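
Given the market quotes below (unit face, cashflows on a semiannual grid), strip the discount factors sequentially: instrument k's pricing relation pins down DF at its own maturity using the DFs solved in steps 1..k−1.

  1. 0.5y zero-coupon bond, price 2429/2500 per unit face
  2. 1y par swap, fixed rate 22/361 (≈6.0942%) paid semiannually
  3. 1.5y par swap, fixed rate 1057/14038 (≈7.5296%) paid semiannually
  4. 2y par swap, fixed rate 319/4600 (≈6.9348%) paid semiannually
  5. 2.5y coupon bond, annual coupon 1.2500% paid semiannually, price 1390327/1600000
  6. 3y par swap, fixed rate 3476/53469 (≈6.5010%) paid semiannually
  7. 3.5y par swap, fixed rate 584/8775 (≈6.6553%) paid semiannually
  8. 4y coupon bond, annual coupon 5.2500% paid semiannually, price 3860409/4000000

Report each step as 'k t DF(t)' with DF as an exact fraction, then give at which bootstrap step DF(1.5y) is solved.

step 1 [0.5y] zero: DF = P = 2429/2500 ≈ 0.971600
step 2 [1y] swap r/2=11/361: DF=(1 − 11/361·(0.971600))/(1+11/361) = 9417/10000 ≈ 0.941700
step 3 [1.5y] swap r/2=1057/28076: DF=(1 − 1057/28076·(0.971600+0.941700))/(1+1057/28076) = 8943/10000 ≈ 0.894300
step 4 [2y] swap r/2=319/9200: DF=(1 − 319/9200·(0.971600+0.941700+0.894300))/(1+319/9200) = 2181/2500 ≈ 0.872400
step 5 [2.5y] bond c/2=1/160: DF=(1390327/1600000 − 1/160·(0.971600+0.941700+0.894300+0.872400))/(1+1/160) = 8407/10000 ≈ 0.840700
step 6 [3y] swap r/2=1738/53469: DF=(1 − 1738/53469·(0.971600+0.941700+0.894300+0.872400+0.840700))/(1+1738/53469) = 4131/5000 ≈ 0.826200
step 7 [3.5y] swap r/2=292/8775: DF=(1 − 292/8775·(0.971600+0.941700+0.894300+0.872400+0.840700+0.826200))/(1+292/8775) = 1989/2500 ≈ 0.795600
step 8 [4y] bond c/2=21/800: DF=(3860409/4000000 − 21/800·(0.971600+0.941700+0.894300+0.872400+0.840700+0.826200+0.795600))/(1+21/800) = 7833/10000 ≈ 0.783300

1 1/2 2429/2500
2 1 9417/10000
3 3/2 8943/10000
4 2 2181/2500
5 5/2 8407/10000
6 3 4131/5000
7 7/2 1989/2500
8 4 7833/10000
DF(1.5y) is solved at step 3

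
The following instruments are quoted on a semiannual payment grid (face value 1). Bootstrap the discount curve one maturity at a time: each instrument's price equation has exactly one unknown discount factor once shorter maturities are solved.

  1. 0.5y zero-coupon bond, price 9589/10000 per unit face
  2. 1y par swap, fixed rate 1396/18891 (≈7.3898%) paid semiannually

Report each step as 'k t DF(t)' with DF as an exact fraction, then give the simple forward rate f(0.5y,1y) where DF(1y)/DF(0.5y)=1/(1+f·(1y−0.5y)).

step 1 [0.5y] zero: DF = P = 9589/10000 ≈ 0.958900
step 2 [1y] swap r/2=698/18891: DF=(1 − 698/18891·(0.958900))/(1+698/18891) = 4651/5000 ≈ 0.930200

1 1/2 9589/10000
2 1 4651/5000
f(0.5y,1y) = ((9589/10000)/(4651/5000) − 1)/(1/2) = 287/4651 ≈ 6.1707%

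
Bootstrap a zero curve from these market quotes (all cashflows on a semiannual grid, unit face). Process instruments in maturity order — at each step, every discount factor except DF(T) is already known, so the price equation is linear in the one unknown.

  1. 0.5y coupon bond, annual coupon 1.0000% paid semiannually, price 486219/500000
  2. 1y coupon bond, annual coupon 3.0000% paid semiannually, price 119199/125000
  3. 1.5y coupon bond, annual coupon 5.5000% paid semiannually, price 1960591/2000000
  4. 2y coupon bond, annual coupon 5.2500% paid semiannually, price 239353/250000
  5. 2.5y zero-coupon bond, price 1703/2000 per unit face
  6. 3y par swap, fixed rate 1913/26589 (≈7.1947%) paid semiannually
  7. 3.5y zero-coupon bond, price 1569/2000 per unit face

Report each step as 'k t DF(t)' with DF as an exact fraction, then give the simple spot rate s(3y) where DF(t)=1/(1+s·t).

step 1 [0.5y] bond c/2=1/200: DF=(486219/500000 − 1/200·(0))/(1+1/200) = 2419/2500 ≈ 0.967600
step 2 [1y] bond c/2=3/200: DF=(119199/125000 − 3/200·(0.967600))/(1+3/200) = 2313/2500 ≈ 0.925200
step 3 [1.5y] bond c/2=11/400: DF=(1960591/2000000 − 11/400·(0.967600+0.925200))/(1+11/400) = 4517/5000 ≈ 0.903400
step 4 [2y] bond c/2=21/800: DF=(239353/250000 − 21/800·(0.967600+0.925200+0.903400))/(1+21/800) = 4307/5000 ≈ 0.861400
step 5 [2.5y] zero: DF = P = 1703/2000 ≈ 0.851500
step 6 [3y] swap r/2=1913/53178: DF=(1 − 1913/53178·(0.967600+0.925200+0.903400+0.861400+0.851500))/(1+1913/53178) = 8087/10000 ≈ 0.808700
step 7 [3.5y] zero: DF = P = 1569/2000 ≈ 0.784500

1 1/2 2419/2500
2 1 2313/2500
3 3/2 4517/5000
4 2 4307/5000
5 5/2 1703/2000
6 3 8087/10000
7 7/2 1569/2000
s(3y) = (1/(8087/10000) − 1)/(3) = 1913/24261 ≈ 7.8851%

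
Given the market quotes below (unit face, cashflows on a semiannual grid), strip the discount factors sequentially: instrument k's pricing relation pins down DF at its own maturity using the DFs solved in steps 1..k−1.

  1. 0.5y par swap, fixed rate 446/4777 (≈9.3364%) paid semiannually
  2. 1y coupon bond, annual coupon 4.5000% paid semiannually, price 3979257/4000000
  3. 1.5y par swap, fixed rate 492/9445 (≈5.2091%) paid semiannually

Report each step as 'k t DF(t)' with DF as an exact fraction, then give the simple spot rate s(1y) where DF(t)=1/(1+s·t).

1 1/2 4777/5000
2 1 9519/10000
3 3/2 4631/5000
s(1y) = (1/(9519/10000) − 1)/(1) = 481/9519 ≈ 5.0531%

step 1 [0.5y] swap r/2=223/4777: DF=(1 − 223/4777·(0))/(1+223/4777) = 4777/5000 ≈ 0.955400
step 2 [1y] bond c/2=9/400: DF=(3979257/4000000 − 9/400·(0.955400))/(1+9/400) = 9519/10000 ≈ 0.951900
step 3 [1.5y] swap r/2=246/9445: DF=(1 − 246/9445·(0.955400+0.951900))/(1+246/9445) = 4631/5000 ≈ 0.926200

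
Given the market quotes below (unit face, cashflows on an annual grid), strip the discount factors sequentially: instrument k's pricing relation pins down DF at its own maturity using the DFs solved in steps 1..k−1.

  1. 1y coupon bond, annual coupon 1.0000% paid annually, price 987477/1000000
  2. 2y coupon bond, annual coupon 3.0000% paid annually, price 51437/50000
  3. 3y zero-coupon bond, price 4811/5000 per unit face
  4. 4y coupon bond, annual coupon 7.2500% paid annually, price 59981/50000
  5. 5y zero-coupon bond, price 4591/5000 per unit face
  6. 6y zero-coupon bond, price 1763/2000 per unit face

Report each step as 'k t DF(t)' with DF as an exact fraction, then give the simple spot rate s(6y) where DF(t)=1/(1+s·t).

1 1 9777/10000
2 2 9703/10000
3 3 4811/5000
4 4 4609/5000
5 5 4591/5000
6 6 1763/2000
s(6y) = (1/(1763/2000) − 1)/(6) = 79/3526 ≈ 2.2405%

step 1 [1y] bond c/1=1/100: DF=(987477/1000000 − 1/100·(0))/(1+1/100) = 9777/10000 ≈ 0.977700
step 2 [2y] bond c/1=3/100: DF=(51437/50000 − 3/100·(0.977700))/(1+3/100) = 9703/10000 ≈ 0.970300
step 3 [3y] zero: DF = P = 4811/5000 ≈ 0.962200
step 4 [4y] bond c/1=29/400: DF=(59981/50000 − 29/400·(0.977700+0.970300+0.962200))/(1+29/400) = 4609/5000 ≈ 0.921800
step 5 [5y] zero: DF = P = 4591/5000 ≈ 0.918200
step 6 [6y] zero: DF = P = 1763/2000 ≈ 0.881500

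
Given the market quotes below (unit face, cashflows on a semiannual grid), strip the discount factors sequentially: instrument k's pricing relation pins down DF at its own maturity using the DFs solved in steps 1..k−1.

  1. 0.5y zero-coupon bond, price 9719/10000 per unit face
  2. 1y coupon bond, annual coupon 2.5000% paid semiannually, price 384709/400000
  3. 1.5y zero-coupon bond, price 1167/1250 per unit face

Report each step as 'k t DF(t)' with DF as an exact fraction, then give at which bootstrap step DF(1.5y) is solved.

step 1 [0.5y] zero: DF = P = 9719/10000 ≈ 0.971900
step 2 [1y] bond c/2=1/80: DF=(384709/400000 − 1/80·(0.971900))/(1+1/80) = 9379/10000 ≈ 0.937900
step 3 [1.5y] zero: DF = P = 1167/1250 ≈ 0.933600

1 1/2 9719/10000
2 1 9379/10000
3 3/2 1167/1250
DF(1.5y) is solved at step 3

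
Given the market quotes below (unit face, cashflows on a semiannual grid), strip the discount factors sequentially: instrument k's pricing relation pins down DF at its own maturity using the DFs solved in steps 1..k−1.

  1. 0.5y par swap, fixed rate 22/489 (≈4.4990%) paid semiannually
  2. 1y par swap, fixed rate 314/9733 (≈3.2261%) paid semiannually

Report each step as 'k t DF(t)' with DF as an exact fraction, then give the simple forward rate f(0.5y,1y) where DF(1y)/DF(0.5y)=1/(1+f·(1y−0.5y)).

step 1 [0.5y] swap r/2=11/489: DF=(1 − 11/489·(0))/(1+11/489) = 489/500 ≈ 0.978000
step 2 [1y] swap r/2=157/9733: DF=(1 − 157/9733·(0.978000))/(1+157/9733) = 4843/5000 ≈ 0.968600

1 1/2 489/500
2 1 4843/5000
f(0.5y,1y) = ((489/500)/(4843/5000) − 1)/(1/2) = 94/4843 ≈ 1.9409%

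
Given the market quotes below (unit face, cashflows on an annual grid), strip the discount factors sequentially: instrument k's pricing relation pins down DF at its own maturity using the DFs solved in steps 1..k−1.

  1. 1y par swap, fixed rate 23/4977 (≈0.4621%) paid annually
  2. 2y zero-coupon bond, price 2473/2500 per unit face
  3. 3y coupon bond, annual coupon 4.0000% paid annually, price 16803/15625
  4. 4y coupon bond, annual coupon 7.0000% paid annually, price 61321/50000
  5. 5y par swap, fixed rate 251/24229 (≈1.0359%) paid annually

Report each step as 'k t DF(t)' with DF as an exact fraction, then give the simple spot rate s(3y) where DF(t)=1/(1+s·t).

step 1 [1y] swap r/1=23/4977: DF=(1 − 23/4977·(0))/(1+23/4977) = 4977/5000 ≈ 0.995400
step 2 [2y] zero: DF = P = 2473/2500 ≈ 0.989200
step 3 [3y] bond c/1=1/25: DF=(16803/15625 − 1/25·(0.995400+0.989200))/(1+1/25) = 9577/10000 ≈ 0.957700
step 4 [4y] bond c/1=7/100: DF=(61321/50000 − 7/100·(0.995400+0.989200+0.957700))/(1+7/100) = 9537/10000 ≈ 0.953700
step 5 [5y] swap r/1=251/24229: DF=(1 − 251/24229·(0.995400+0.989200+0.957700+0.953700))/(1+251/24229) = 4749/5000 ≈ 0.949800

1 1 4977/5000
2 2 2473/2500
3 3 9577/10000
4 4 9537/10000
5 5 4749/5000
s(3y) = (1/(9577/10000) − 1)/(3) = 141/9577 ≈ 1.4723%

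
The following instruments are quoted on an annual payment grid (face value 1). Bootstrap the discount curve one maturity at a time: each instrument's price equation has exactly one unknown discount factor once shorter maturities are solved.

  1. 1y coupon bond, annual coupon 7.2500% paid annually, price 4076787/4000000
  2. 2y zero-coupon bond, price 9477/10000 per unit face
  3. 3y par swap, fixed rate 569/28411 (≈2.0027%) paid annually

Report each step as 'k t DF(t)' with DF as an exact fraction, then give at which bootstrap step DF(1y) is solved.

step 1 [1y] bond c/1=29/400: DF=(4076787/4000000 − 29/400·(0))/(1+29/400) = 9503/10000 ≈ 0.950300
step 2 [2y] zero: DF = P = 9477/10000 ≈ 0.947700
step 3 [3y] swap r/1=569/28411: DF=(1 − 569/28411·(0.950300+0.947700))/(1+569/28411) = 9431/10000 ≈ 0.943100

1 1 9503/10000
2 2 9477/10000
3 3 9431/10000
DF(1y) is solved at step 1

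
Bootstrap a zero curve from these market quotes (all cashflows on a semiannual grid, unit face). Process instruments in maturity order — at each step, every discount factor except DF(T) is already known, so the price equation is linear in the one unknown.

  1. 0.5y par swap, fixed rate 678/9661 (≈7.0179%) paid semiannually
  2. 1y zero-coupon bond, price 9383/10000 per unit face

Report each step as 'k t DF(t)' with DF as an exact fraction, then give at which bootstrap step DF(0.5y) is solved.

1 1/2 9661/10000
2 1 9383/10000
DF(0.5y) is solved at step 1

step 1 [0.5y] swap r/2=339/9661: DF=(1 − 339/9661·(0))/(1+339/9661) = 9661/10000 ≈ 0.966100
step 2 [1y] zero: DF = P = 9383/10000 ≈ 0.938300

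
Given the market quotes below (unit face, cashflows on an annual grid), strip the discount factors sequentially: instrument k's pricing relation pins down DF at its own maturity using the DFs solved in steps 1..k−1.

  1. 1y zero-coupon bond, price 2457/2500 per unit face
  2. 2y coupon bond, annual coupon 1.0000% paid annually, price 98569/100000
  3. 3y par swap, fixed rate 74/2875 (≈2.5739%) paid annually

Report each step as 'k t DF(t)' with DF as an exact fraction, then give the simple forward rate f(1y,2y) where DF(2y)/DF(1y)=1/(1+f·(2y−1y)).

step 1 [1y] zero: DF = P = 2457/2500 ≈ 0.982800
step 2 [2y] bond c/1=1/100: DF=(98569/100000 − 1/100·(0.982800))/(1+1/100) = 4831/5000 ≈ 0.966200
step 3 [3y] swap r/1=74/2875: DF=(1 − 74/2875·(0.982800+0.966200))/(1+74/2875) = 463/500 ≈ 0.926000

1 1 2457/2500
2 2 4831/5000
3 3 463/500
f(1y,2y) = ((2457/2500)/(4831/5000) − 1)/(1) = 83/4831 ≈ 1.7181%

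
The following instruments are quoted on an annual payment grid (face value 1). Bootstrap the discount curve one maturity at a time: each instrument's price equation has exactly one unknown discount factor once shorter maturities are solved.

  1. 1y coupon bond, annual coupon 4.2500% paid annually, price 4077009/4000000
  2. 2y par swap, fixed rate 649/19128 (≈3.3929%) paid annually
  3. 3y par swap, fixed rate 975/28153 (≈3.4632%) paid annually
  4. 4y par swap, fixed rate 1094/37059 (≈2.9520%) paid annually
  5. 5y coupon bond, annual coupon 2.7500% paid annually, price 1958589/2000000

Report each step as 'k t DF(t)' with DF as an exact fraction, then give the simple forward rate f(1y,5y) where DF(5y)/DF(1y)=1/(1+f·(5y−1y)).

1 1 9777/10000
2 2 9351/10000
3 3 361/400
4 4 4453/5000
5 5 8539/10000
f(1y,5y) = ((9777/10000)/(8539/10000) − 1)/(4) = 619/17078 ≈ 3.6245%

step 1 [1y] bond c/1=17/400: DF=(4077009/4000000 − 17/400·(0))/(1+17/400) = 9777/10000 ≈ 0.977700
step 2 [2y] swap r/1=649/19128: DF=(1 − 649/19128·(0.977700))/(1+649/19128) = 9351/10000 ≈ 0.935100
step 3 [3y] swap r/1=975/28153: DF=(1 − 975/28153·(0.977700+0.935100))/(1+975/28153) = 361/400 ≈ 0.902500
step 4 [4y] swap r/1=1094/37059: DF=(1 − 1094/37059·(0.977700+0.935100+0.902500))/(1+1094/37059) = 4453/5000 ≈ 0.890600
step 5 [5y] bond c/1=11/400: DF=(1958589/2000000 − 11/400·(0.977700+0.935100+0.902500+0.890600))/(1+11/400) = 8539/10000 ≈ 0.853900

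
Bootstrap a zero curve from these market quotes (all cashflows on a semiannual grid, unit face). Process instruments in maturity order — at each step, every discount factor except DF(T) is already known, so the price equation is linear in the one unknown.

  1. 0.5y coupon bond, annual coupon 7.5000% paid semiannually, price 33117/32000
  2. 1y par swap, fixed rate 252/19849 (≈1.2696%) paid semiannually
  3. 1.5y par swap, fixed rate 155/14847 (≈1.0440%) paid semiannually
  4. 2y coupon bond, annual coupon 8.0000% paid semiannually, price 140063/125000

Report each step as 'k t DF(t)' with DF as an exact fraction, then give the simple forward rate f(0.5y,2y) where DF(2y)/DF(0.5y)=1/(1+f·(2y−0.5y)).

1 1/2 399/400
2 1 4937/5000
3 3/2 1969/2000
4 2 602/625
f(0.5y,2y) = ((399/400)/(602/625) − 1)/(3/2) = 49/2064 ≈ 2.3740%

step 1 [0.5y] bond c/2=3/80: DF=(33117/32000 − 3/80·(0))/(1+3/80) = 399/400 ≈ 0.997500
step 2 [1y] swap r/2=126/19849: DF=(1 − 126/19849·(0.997500))/(1+126/19849) = 4937/5000 ≈ 0.987400
step 3 [1.5y] swap r/2=155/29694: DF=(1 − 155/29694·(0.997500+0.987400))/(1+155/29694) = 1969/2000 ≈ 0.984500
step 4 [2y] bond c/2=1/25: DF=(140063/125000 − 1/25·(0.997500+0.987400+0.984500))/(1+1/25) = 602/625 ≈ 0.963200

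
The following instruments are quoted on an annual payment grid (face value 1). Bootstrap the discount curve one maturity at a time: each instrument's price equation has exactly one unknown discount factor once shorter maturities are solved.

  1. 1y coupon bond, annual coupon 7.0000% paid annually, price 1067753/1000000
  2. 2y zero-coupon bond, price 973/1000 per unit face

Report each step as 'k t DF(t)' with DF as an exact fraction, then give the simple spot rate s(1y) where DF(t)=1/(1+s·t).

step 1 [1y] bond c/1=7/100: DF=(1067753/1000000 − 7/100·(0))/(1+7/100) = 9979/10000 ≈ 0.997900
step 2 [2y] zero: DF = P = 973/1000 ≈ 0.973000

1 1 9979/10000
2 2 973/1000
s(1y) = (1/(9979/10000) − 1)/(1) = 21/9979 ≈ 0.2104%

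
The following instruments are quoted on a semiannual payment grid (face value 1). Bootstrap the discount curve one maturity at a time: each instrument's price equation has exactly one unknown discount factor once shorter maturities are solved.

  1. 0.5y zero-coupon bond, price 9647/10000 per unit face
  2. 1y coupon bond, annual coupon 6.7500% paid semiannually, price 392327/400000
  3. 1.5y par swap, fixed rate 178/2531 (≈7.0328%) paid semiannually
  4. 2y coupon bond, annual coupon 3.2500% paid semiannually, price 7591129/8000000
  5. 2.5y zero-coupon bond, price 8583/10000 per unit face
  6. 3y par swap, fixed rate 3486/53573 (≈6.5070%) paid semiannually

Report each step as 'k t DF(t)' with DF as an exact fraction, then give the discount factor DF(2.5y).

1 1/2 9647/10000
2 1 9173/10000
3 3/2 9021/10000
4 2 2223/2500
5 5/2 8583/10000
6 3 8257/10000
DF(2.5y) = 8583/10000 ≈ 0.858300

step 1 [0.5y] zero: DF = P = 9647/10000 ≈ 0.964700
step 2 [1y] bond c/2=27/800: DF=(392327/400000 − 27/800·(0.964700))/(1+27/800) = 9173/10000 ≈ 0.917300
step 3 [1.5y] swap r/2=89/2531: DF=(1 − 89/2531·(0.964700+0.917300))/(1+89/2531) = 9021/10000 ≈ 0.902100
step 4 [2y] bond c/2=13/800: DF=(7591129/8000000 − 13/800·(0.964700+0.917300+0.902100))/(1+13/800) = 2223/2500 ≈ 0.889200
step 5 [2.5y] zero: DF = P = 8583/10000 ≈ 0.858300
step 6 [3y] swap r/2=1743/53573: DF=(1 − 1743/53573·(0.964700+0.917300+0.902100+0.889200+0.858300))/(1+1743/53573) = 8257/10000 ≈ 0.825700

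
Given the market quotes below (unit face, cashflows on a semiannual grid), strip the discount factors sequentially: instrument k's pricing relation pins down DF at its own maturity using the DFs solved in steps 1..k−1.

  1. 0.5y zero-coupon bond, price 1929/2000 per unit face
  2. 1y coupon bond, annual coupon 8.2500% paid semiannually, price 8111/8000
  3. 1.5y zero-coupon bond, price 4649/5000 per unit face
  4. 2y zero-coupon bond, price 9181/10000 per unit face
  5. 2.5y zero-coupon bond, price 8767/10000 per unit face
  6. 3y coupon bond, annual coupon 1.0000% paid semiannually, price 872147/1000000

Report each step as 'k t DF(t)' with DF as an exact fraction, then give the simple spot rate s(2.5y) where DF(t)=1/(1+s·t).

step 1 [0.5y] zero: DF = P = 1929/2000 ≈ 0.964500
step 2 [1y] bond c/2=33/800: DF=(8111/8000 − 33/800·(0.964500))/(1+33/800) = 1871/2000 ≈ 0.935500
step 3 [1.5y] zero: DF = P = 4649/5000 ≈ 0.929800
step 4 [2y] zero: DF = P = 9181/10000 ≈ 0.918100
step 5 [2.5y] zero: DF = P = 8767/10000 ≈ 0.876700
step 6 [3y] bond c/2=1/200: DF=(872147/1000000 − 1/200·(0.964500+0.935500+0.929800+0.918100+0.876700))/(1+1/200) = 528/625 ≈ 0.844800

1 1/2 1929/2000
2 1 1871/2000
3 3/2 4649/5000
4 2 9181/10000
5 5/2 8767/10000
6 3 528/625
s(2.5y) = (1/(8767/10000) − 1)/(5/2) = 2466/43835 ≈ 5.6256%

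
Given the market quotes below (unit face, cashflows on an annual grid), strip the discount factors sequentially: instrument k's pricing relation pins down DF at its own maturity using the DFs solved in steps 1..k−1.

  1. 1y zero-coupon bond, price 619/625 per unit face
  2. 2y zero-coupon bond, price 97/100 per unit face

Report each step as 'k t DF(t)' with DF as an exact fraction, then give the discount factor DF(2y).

step 1 [1y] zero: DF = P = 619/625 ≈ 0.990400
step 2 [2y] zero: DF = P = 97/100 ≈ 0.970000

1 1 619/625
2 2 97/100
DF(2y) = 97/100 ≈ 0.970000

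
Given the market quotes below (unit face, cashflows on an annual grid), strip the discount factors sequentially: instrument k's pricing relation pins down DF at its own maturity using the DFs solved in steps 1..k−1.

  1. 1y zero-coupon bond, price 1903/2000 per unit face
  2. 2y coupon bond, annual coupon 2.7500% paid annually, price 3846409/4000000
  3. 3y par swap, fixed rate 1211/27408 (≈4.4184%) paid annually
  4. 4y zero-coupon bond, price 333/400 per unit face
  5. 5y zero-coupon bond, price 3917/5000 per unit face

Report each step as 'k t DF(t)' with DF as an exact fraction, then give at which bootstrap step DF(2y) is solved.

1 1 1903/2000
2 2 569/625
3 3 8789/10000
4 4 333/400
5 5 3917/5000
DF(2y) is solved at step 2

step 1 [1y] zero: DF = P = 1903/2000 ≈ 0.951500
step 2 [2y] bond c/1=11/400: DF=(3846409/4000000 − 11/400·(0.951500))/(1+11/400) = 569/625 ≈ 0.910400
step 3 [3y] swap r/1=1211/27408: DF=(1 − 1211/27408·(0.951500+0.910400))/(1+1211/27408) = 8789/10000 ≈ 0.878900
step 4 [4y] zero: DF = P = 333/400 ≈ 0.832500
step 5 [5y] zero: DF = P = 3917/5000 ≈ 0.783400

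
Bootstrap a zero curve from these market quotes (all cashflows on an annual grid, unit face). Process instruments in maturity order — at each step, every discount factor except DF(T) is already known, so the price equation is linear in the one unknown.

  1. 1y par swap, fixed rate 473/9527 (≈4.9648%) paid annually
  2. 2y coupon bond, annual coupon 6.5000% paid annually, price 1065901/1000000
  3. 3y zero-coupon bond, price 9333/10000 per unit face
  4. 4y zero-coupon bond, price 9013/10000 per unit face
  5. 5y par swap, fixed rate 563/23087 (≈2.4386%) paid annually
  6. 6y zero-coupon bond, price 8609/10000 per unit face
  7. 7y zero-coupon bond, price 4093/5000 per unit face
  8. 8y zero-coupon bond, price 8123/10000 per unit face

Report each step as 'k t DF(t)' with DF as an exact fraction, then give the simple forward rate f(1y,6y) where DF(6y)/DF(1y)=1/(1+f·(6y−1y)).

step 1 [1y] swap r/1=473/9527: DF=(1 − 473/9527·(0))/(1+473/9527) = 9527/10000 ≈ 0.952700
step 2 [2y] bond c/1=13/200: DF=(1065901/1000000 − 13/200·(0.952700))/(1+13/200) = 9427/10000 ≈ 0.942700
step 3 [3y] zero: DF = P = 9333/10000 ≈ 0.933300
step 4 [4y] zero: DF = P = 9013/10000 ≈ 0.901300
step 5 [5y] swap r/1=563/23087: DF=(1 − 563/23087·(0.952700+0.942700+0.933300+0.901300))/(1+563/23087) = 4437/5000 ≈ 0.887400
step 6 [6y] zero: DF = P = 8609/10000 ≈ 0.860900
step 7 [7y] zero: DF = P = 4093/5000 ≈ 0.818600
step 8 [8y] zero: DF = P = 8123/10000 ≈ 0.812300

1 1 9527/10000
2 2 9427/10000
3 3 9333/10000
4 4 9013/10000
5 5 4437/5000
6 6 8609/10000
7 7 4093/5000
8 8 8123/10000
f(1y,6y) = ((9527/10000)/(8609/10000) − 1)/(5) = 918/43045 ≈ 2.1327%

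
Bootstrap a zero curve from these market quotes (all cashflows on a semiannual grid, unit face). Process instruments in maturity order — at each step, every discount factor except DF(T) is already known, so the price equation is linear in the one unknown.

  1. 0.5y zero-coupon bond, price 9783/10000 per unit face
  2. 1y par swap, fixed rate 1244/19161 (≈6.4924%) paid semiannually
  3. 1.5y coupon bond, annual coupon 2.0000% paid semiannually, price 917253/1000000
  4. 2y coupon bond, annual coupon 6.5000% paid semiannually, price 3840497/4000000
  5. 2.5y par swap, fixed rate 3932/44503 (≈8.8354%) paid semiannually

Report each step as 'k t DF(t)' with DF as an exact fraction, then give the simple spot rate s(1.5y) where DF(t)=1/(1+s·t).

1 1/2 9783/10000
2 1 4689/5000
3 3/2 2223/2500
4 2 526/625
5 5/2 4017/5000
s(1.5y) = (1/(2223/2500) − 1)/(3/2) = 554/6669 ≈ 8.3071%

step 1 [0.5y] zero: DF = P = 9783/10000 ≈ 0.978300
step 2 [1y] swap r/2=622/19161: DF=(1 − 622/19161·(0.978300))/(1+622/19161) = 4689/5000 ≈ 0.937800
step 3 [1.5y] bond c/2=1/100: DF=(917253/1000000 − 1/100·(0.978300+0.937800))/(1+1/100) = 2223/2500 ≈ 0.889200
step 4 [2y] bond c/2=13/400: DF=(3840497/4000000 − 13/400·(0.978300+0.937800+0.889200))/(1+13/400) = 526/625 ≈ 0.841600
step 5 [2.5y] swap r/2=1966/44503: DF=(1 − 1966/44503·(0.978300+0.937800+0.889200+0.841600))/(1+1966/44503) = 4017/5000 ≈ 0.803400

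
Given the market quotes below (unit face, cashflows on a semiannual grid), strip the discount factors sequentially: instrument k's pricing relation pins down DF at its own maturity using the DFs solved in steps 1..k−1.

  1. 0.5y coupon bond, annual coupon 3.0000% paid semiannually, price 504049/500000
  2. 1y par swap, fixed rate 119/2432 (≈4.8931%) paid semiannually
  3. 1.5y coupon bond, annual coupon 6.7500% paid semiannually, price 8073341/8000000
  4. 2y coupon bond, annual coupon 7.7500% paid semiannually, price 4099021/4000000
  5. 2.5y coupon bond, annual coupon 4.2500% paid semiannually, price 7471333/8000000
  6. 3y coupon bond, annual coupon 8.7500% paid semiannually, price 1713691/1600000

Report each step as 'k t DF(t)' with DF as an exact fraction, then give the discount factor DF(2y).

step 1 [0.5y] bond c/2=3/200: DF=(504049/500000 − 3/200·(0))/(1+3/200) = 2483/2500 ≈ 0.993200
step 2 [1y] swap r/2=119/4864: DF=(1 − 119/4864·(0.993200))/(1+119/4864) = 2381/2500 ≈ 0.952400
step 3 [1.5y] bond c/2=27/800: DF=(8073341/8000000 − 27/800·(0.993200+0.952400))/(1+27/800) = 9127/10000 ≈ 0.912700
step 4 [2y] bond c/2=31/800: DF=(4099021/4000000 − 31/800·(0.993200+0.952400+0.912700))/(1+31/800) = 8799/10000 ≈ 0.879900
step 5 [2.5y] bond c/2=17/800: DF=(7471333/8000000 − 17/800·(0.993200+0.952400+0.912700+0.879900))/(1+17/800) = 8367/10000 ≈ 0.836700
step 6 [3y] bond c/2=7/160: DF=(1713691/1600000 − 7/160·(0.993200+0.952400+0.912700+0.879900+0.836700))/(1+7/160) = 1043/1250 ≈ 0.834400

1 1/2 2483/2500
2 1 2381/2500
3 3/2 9127/10000
4 2 8799/10000
5 5/2 8367/10000
6 3 1043/1250
DF(2y) = 8799/10000 ≈ 0.879900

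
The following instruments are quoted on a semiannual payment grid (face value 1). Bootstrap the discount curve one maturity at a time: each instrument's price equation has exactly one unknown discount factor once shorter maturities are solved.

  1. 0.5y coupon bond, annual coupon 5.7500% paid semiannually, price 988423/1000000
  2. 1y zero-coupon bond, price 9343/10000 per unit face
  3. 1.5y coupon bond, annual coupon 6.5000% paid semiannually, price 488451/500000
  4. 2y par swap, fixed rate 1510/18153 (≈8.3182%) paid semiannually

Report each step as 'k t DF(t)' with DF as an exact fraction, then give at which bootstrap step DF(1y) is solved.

1 1/2 1201/1250
2 1 9343/10000
3 3/2 1773/2000
4 2 849/1000
DF(1y) is solved at step 2

step 1 [0.5y] bond c/2=23/800: DF=(988423/1000000 − 23/800·(0))/(1+23/800) = 1201/1250 ≈ 0.960800
step 2 [1y] zero: DF = P = 9343/10000 ≈ 0.934300
step 3 [1.5y] bond c/2=13/400: DF=(488451/500000 − 13/400·(0.960800+0.934300))/(1+13/400) = 1773/2000 ≈ 0.886500
step 4 [2y] swap r/2=755/18153: DF=(1 − 755/18153·(0.960800+0.934300+0.886500))/(1+755/18153) = 849/1000 ≈ 0.849000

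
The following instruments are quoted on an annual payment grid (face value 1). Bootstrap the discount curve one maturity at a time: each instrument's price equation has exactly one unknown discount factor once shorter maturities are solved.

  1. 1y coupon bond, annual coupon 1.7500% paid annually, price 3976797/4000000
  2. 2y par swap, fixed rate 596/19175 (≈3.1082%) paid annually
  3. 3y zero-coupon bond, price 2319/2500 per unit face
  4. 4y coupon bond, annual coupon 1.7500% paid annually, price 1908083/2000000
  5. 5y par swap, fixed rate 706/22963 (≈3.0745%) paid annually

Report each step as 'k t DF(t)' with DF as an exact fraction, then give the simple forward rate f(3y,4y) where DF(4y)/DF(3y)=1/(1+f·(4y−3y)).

1 1 9771/10000
2 2 2351/2500
3 3 2319/2500
4 4 8887/10000
5 5 2147/2500
f(3y,4y) = ((2319/2500)/(8887/10000) − 1)/(1) = 389/8887 ≈ 4.3772%

step 1 [1y] bond c/1=7/400: DF=(3976797/4000000 − 7/400·(0))/(1+7/400) = 9771/10000 ≈ 0.977100
step 2 [2y] swap r/1=596/19175: DF=(1 − 596/19175·(0.977100))/(1+596/19175) = 2351/2500 ≈ 0.940400
step 3 [3y] zero: DF = P = 2319/2500 ≈ 0.927600
step 4 [4y] bond c/1=7/400: DF=(1908083/2000000 − 7/400·(0.977100+0.940400+0.927600))/(1+7/400) = 8887/10000 ≈ 0.888700
step 5 [5y] swap r/1=706/22963: DF=(1 − 706/22963·(0.977100+0.940400+0.927600+0.888700))/(1+706/22963) = 2147/2500 ≈ 0.858800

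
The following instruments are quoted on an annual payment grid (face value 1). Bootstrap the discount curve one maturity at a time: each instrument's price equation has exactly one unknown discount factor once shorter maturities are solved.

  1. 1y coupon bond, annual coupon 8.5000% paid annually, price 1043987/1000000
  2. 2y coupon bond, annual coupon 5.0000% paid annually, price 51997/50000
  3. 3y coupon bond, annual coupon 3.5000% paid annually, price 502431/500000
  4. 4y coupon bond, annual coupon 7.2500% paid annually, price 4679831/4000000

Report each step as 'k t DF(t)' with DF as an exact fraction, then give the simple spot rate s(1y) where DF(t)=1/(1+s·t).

1 1 4811/5000
2 2 4723/5000
3 3 1133/1250
4 4 9007/10000
s(1y) = (1/(4811/5000) − 1)/(1) = 189/4811 ≈ 3.9285%

step 1 [1y] bond c/1=17/200: DF=(1043987/1000000 − 17/200·(0))/(1+17/200) = 4811/5000 ≈ 0.962200
step 2 [2y] bond c/1=1/20: DF=(51997/50000 − 1/20·(0.962200))/(1+1/20) = 4723/5000 ≈ 0.944600
step 3 [3y] bond c/1=7/200: DF=(502431/500000 − 7/200·(0.962200+0.944600))/(1+7/200) = 1133/1250 ≈ 0.906400
step 4 [4y] bond c/1=29/400: DF=(4679831/4000000 − 29/400·(0.962200+0.944600+0.906400))/(1+29/400) = 9007/10000 ≈ 0.900700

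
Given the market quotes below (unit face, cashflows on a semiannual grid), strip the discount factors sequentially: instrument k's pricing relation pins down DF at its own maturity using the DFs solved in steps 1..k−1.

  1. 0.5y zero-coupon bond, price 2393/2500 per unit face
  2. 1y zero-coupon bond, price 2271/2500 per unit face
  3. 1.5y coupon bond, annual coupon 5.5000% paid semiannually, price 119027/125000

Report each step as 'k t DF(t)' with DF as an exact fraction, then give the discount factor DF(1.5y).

1 1/2 2393/2500
2 1 2271/2500
3 3/2 548/625
DF(1.5y) = 548/625 ≈ 0.876800

step 1 [0.5y] zero: DF = P = 2393/2500 ≈ 0.957200
step 2 [1y] zero: DF = P = 2271/2500 ≈ 0.908400
step 3 [1.5y] bond c/2=11/400: DF=(119027/125000 − 11/400·(0.957200+0.908400))/(1+11/400) = 548/625 ≈ 0.876800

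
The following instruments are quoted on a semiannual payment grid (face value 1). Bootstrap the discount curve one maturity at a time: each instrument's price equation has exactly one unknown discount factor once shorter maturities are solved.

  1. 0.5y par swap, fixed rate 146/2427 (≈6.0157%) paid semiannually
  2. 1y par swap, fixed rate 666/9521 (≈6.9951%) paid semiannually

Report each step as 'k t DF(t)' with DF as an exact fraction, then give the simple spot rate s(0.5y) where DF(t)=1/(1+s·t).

step 1 [0.5y] swap r/2=73/2427: DF=(1 − 73/2427·(0))/(1+73/2427) = 2427/2500 ≈ 0.970800
step 2 [1y] swap r/2=333/9521: DF=(1 − 333/9521·(0.970800))/(1+333/9521) = 4667/5000 ≈ 0.933400

1 1/2 2427/2500
2 1 4667/5000
s(0.5y) = (1/(2427/2500) − 1)/(1/2) = 146/2427 ≈ 6.0157%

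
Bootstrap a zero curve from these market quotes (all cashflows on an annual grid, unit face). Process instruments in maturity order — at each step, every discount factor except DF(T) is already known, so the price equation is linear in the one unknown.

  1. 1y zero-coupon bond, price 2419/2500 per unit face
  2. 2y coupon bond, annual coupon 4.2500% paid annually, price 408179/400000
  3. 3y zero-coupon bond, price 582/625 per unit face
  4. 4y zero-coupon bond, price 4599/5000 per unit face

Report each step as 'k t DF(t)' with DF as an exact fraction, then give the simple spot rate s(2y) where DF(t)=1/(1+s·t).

step 1 [1y] zero: DF = P = 2419/2500 ≈ 0.967600
step 2 [2y] bond c/1=17/400: DF=(408179/400000 − 17/400·(0.967600))/(1+17/400) = 4697/5000 ≈ 0.939400
step 3 [3y] zero: DF = P = 582/625 ≈ 0.931200
step 4 [4y] zero: DF = P = 4599/5000 ≈ 0.919800

1 1 2419/2500
2 2 4697/5000
3 3 582/625
4 4 4599/5000
s(2y) = (1/(4697/5000) − 1)/(2) = 303/9394 ≈ 3.2255%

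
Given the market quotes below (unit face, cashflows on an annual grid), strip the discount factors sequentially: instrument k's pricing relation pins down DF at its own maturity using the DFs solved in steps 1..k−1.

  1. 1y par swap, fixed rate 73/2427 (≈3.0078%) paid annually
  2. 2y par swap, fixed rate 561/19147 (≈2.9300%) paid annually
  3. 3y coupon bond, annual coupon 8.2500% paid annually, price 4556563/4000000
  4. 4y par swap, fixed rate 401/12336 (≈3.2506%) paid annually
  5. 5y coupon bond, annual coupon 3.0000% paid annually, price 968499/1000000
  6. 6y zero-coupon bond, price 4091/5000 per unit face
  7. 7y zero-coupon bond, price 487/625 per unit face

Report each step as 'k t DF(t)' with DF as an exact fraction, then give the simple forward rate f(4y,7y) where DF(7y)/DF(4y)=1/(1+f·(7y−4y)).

1 1 2427/2500
2 2 9439/10000
3 3 1133/1250
4 4 8797/10000
5 5 333/400
6 6 4091/5000
7 7 487/625
f(4y,7y) = ((8797/10000)/(487/625) − 1)/(3) = 335/7792 ≈ 4.2993%

step 1 [1y] swap r/1=73/2427: DF=(1 − 73/2427·(0))/(1+73/2427) = 2427/2500 ≈ 0.970800
step 2 [2y] swap r/1=561/19147: DF=(1 − 561/19147·(0.970800))/(1+561/19147) = 9439/10000 ≈ 0.943900
step 3 [3y] bond c/1=33/400: DF=(4556563/4000000 − 33/400·(0.970800+0.943900))/(1+33/400) = 1133/1250 ≈ 0.906400
step 4 [4y] swap r/1=401/12336: DF=(1 − 401/12336·(0.970800+0.943900+0.906400))/(1+401/12336) = 8797/10000 ≈ 0.879700
step 5 [5y] bond c/1=3/100: DF=(968499/1000000 − 3/100·(0.970800+0.943900+0.906400+0.879700))/(1+3/100) = 333/400 ≈ 0.832500
step 6 [6y] zero: DF = P = 4091/5000 ≈ 0.818200
step 7 [7y] zero: DF = P = 487/625 ≈ 0.779200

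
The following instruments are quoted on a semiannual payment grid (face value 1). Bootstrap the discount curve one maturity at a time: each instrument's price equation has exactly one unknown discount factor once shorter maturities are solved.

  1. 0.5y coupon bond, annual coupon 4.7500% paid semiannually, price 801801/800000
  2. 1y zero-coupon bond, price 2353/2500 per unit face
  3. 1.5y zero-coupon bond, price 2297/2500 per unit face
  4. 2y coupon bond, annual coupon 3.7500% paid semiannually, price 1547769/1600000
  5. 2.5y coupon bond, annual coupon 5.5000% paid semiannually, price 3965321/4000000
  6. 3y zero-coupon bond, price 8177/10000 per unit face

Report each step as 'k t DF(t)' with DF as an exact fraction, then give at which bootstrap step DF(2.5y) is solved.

step 1 [0.5y] bond c/2=19/800: DF=(801801/800000 − 19/800·(0))/(1+19/800) = 979/1000 ≈ 0.979000
step 2 [1y] zero: DF = P = 2353/2500 ≈ 0.941200
step 3 [1.5y] zero: DF = P = 2297/2500 ≈ 0.918800
step 4 [2y] bond c/2=3/160: DF=(1547769/1600000 − 3/160·(0.979000+0.941200+0.918800))/(1+3/160) = 8973/10000 ≈ 0.897300
step 5 [2.5y] bond c/2=11/400: DF=(3965321/4000000 − 11/400·(0.979000+0.941200+0.918800+0.897300))/(1+11/400) = 1081/1250 ≈ 0.864800
step 6 [3y] zero: DF = P = 8177/10000 ≈ 0.817700

1 1/2 979/1000
2 1 2353/2500
3 3/2 2297/2500
4 2 8973/10000
5 5/2 1081/1250
6 3 8177/10000
DF(2.5y) is solved at step 5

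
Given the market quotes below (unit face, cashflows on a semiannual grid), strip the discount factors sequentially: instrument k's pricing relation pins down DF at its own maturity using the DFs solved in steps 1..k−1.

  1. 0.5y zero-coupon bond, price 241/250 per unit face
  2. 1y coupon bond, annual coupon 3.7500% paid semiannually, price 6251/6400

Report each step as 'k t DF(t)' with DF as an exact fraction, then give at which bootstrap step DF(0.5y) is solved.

1 1/2 241/250
2 1 941/1000
DF(0.5y) is solved at step 1

step 1 [0.5y] zero: DF = P = 241/250 ≈ 0.964000
step 2 [1y] bond c/2=3/160: DF=(6251/6400 − 3/160·(0.964000))/(1+3/160) = 941/1000 ≈ 0.941000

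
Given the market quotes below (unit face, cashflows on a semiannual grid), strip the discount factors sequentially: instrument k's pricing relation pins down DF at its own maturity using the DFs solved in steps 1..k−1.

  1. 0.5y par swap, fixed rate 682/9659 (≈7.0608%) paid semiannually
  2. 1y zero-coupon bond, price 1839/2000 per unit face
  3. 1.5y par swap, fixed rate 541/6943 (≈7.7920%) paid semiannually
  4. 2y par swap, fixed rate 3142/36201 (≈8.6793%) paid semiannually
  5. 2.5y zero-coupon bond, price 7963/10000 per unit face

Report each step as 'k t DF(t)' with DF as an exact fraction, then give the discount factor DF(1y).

1 1/2 9659/10000
2 1 1839/2000
3 3/2 4459/5000
4 2 8429/10000
5 5/2 7963/10000
DF(1y) = 1839/2000 ≈ 0.919500

step 1 [0.5y] swap r/2=341/9659: DF=(1 − 341/9659·(0))/(1+341/9659) = 9659/10000 ≈ 0.965900
step 2 [1y] zero: DF = P = 1839/2000 ≈ 0.919500
step 3 [1.5y] swap r/2=541/13886: DF=(1 − 541/13886·(0.965900+0.919500))/(1+541/13886) = 4459/5000 ≈ 0.891800
step 4 [2y] swap r/2=1571/36201: DF=(1 − 1571/36201·(0.965900+0.919500+0.891800))/(1+1571/36201) = 8429/10000 ≈ 0.842900
step 5 [2.5y] zero: DF = P = 7963/10000 ≈ 0.796300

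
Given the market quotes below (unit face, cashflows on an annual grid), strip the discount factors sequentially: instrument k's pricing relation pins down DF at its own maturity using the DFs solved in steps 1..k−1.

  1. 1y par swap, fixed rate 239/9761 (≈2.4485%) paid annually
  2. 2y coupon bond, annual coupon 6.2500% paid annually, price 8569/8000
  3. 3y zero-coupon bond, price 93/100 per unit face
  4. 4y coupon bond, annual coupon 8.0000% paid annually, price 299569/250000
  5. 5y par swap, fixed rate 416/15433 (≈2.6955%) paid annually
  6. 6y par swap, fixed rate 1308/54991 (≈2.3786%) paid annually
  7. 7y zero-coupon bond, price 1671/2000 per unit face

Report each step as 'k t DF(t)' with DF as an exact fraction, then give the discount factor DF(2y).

1 1 9761/10000
2 2 9507/10000
3 3 93/100
4 4 8979/10000
5 5 547/625
6 6 2173/2500
7 7 1671/2000
DF(2y) = 9507/10000 ≈ 0.950700

step 1 [1y] swap r/1=239/9761: DF=(1 − 239/9761·(0))/(1+239/9761) = 9761/10000 ≈ 0.976100
step 2 [2y] bond c/1=1/16: DF=(8569/8000 − 1/16·(0.976100))/(1+1/16) = 9507/10000 ≈ 0.950700
step 3 [3y] zero: DF = P = 93/100 ≈ 0.930000
step 4 [4y] bond c/1=2/25: DF=(299569/250000 − 2/25·(0.976100+0.950700+0.930000))/(1+2/25) = 8979/10000 ≈ 0.897900
step 5 [5y] swap r/1=416/15433: DF=(1 − 416/15433·(0.976100+0.950700+0.930000+0.897900))/(1+416/15433) = 547/625 ≈ 0.875200
step 6 [6y] swap r/1=1308/54991: DF=(1 − 1308/54991·(0.976100+0.950700+0.930000+0.897900+0.875200))/(1+1308/54991) = 2173/2500 ≈ 0.869200
step 7 [7y] zero: DF = P = 1671/2000 ≈ 0.835500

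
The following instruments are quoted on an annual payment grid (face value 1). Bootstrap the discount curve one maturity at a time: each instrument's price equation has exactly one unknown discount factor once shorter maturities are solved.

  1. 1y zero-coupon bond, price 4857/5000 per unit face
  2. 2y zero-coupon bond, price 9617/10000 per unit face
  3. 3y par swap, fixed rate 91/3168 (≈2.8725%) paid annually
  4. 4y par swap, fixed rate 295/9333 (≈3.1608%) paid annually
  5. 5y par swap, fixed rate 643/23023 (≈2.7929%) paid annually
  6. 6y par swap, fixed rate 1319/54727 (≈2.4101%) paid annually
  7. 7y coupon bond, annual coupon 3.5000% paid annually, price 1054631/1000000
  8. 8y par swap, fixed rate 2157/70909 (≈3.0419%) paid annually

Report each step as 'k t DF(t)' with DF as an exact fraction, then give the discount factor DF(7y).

step 1 [1y] zero: DF = P = 4857/5000 ≈ 0.971400
step 2 [2y] zero: DF = P = 9617/10000 ≈ 0.961700
step 3 [3y] swap r/1=91/3168: DF=(1 − 91/3168·(0.971400+0.961700))/(1+91/3168) = 9181/10000 ≈ 0.918100
step 4 [4y] swap r/1=295/9333: DF=(1 − 295/9333·(0.971400+0.961700+0.918100))/(1+295/9333) = 441/500 ≈ 0.882000
step 5 [5y] swap r/1=643/23023: DF=(1 − 643/23023·(0.971400+0.961700+0.918100+0.882000))/(1+643/23023) = 4357/5000 ≈ 0.871400
step 6 [6y] swap r/1=1319/54727: DF=(1 − 1319/54727·(0.971400+0.961700+0.918100+0.882000+0.871400))/(1+1319/54727) = 8681/10000 ≈ 0.868100
step 7 [7y] bond c/1=7/200: DF=(1054631/1000000 − 7/200·(0.971400+0.961700+0.918100+0.882000+0.871400+0.868100))/(1+7/200) = 8339/10000 ≈ 0.833900
step 8 [8y] swap r/1=2157/70909: DF=(1 − 2157/70909·(0.971400+0.961700+0.918100+0.882000+0.871400+0.868100+0.833900))/(1+2157/70909) = 7843/10000 ≈ 0.784300

1 1 4857/5000
2 2 9617/10000
3 3 9181/10000
4 4 441/500
5 5 4357/5000
6 6 8681/10000
7 7 8339/10000
8 8 7843/10000
DF(7y) = 8339/10000 ≈ 0.833900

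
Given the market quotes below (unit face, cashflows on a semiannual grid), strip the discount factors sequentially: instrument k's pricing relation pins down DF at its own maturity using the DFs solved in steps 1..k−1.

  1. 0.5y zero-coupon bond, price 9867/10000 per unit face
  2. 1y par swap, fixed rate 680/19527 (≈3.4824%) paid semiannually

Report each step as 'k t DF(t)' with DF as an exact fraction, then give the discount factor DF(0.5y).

step 1 [0.5y] zero: DF = P = 9867/10000 ≈ 0.986700
step 2 [1y] swap r/2=340/19527: DF=(1 − 340/19527·(0.986700))/(1+340/19527) = 483/500 ≈ 0.966000

1 1/2 9867/10000
2 1 483/500
DF(0.5y) = 9867/10000 ≈ 0.986700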